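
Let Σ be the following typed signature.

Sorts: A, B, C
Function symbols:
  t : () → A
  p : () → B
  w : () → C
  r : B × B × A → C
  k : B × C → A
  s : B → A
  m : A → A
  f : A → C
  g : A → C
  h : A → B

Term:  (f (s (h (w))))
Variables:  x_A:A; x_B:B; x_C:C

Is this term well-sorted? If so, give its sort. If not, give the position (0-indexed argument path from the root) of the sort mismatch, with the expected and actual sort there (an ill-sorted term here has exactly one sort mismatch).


      (w) : C
    (h (w)) : ✗ arg 0 at [0, 0, 0] has sort C, expected A

ill-sorted at position [0, 0, 0]: expected A, got C


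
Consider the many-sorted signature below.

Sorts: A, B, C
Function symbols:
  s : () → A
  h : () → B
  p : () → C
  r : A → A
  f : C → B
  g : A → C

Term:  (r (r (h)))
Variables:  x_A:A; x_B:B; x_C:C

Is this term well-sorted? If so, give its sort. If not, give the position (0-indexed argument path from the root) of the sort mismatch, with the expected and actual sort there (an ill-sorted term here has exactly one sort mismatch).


ill-sorted at position [0, 0]: expected A, got B

    (h) : B
  (r (h)) : ✗ arg 0 at [0, 0] has sort B, expected A


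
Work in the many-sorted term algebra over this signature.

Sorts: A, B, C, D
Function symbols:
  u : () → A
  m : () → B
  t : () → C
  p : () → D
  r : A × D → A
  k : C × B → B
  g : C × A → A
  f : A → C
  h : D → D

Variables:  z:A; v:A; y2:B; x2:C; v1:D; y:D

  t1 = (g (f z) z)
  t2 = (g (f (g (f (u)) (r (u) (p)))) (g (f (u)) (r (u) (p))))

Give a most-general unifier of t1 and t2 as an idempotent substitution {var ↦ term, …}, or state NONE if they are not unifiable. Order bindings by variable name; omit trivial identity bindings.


{z ↦ (g (f (u)) (r (u) (p)))}


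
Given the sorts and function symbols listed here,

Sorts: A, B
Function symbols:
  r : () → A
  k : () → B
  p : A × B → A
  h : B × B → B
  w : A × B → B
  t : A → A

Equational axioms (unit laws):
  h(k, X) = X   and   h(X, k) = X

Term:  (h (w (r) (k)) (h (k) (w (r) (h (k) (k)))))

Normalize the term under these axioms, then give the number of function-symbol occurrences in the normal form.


size = 7

1. (h (w (r) (k)) (h (k) (w (r) (h (k) (k)))))  →  (h (w (r) (k)) (w (r) (h (k) (k))))
2. (h (w (r) (k)) (w (r) (h (k) (k))))  →  (h (w (r) (k)) (w (r) (k)))
normal form: (h (w (r) (k)) (w (r) (k)))


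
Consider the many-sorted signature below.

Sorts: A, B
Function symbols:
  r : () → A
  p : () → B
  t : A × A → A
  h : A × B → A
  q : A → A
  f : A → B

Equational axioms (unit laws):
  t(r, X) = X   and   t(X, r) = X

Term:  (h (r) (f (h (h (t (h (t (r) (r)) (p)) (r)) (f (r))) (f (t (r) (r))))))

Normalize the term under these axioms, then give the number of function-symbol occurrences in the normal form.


1. (h (r) (f (h (h (t (h (t (r) (r)) (p)) (r)) (f (r))) (f (t (r) (r))))))  →  (h (r) (f (h (h (h (t (r) (r)) (p)) (f (r))) (f (t (r) (r))))))
2. (h (r) (f (h (h (h (t (r) (r)) (p)) (f (r))) (f (t (r) (r))))))  →  (h (r) (f (h (h (h (r) (p)) (f (r))) (f (t (r) (r))))))
3. (h (r) (f (h (h (h (r) (p)) (f (r))) (f (t (r) (r))))))  →  (h (r) (f (h (h (h (r) (p)) (f (r))) (f (r)))))
normal form: (h (r) (f (h (h (h (r) (p)) (f (r))) (f (r)))))

size = 12


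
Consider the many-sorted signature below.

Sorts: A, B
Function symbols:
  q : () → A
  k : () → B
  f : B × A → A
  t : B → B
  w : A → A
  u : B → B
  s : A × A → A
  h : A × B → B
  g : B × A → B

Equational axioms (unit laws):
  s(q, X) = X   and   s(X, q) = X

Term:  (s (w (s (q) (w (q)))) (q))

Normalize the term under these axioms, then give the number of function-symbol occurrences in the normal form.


size = 3

1. (s (w (s (q) (w (q)))) (q))  →  (w (s (q) (w (q))))
2. (w (s (q) (w (q))))  →  (w (w (q)))
normal form: (w (w (q)))


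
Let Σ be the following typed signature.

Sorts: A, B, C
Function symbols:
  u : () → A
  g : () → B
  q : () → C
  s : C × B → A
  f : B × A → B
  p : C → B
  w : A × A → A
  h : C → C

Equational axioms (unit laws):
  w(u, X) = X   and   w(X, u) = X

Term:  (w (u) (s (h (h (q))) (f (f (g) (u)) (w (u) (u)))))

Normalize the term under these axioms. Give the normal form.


1. (w (u) (s (h (h (q))) (f (f (g) (u)) (w (u) (u)))))  →  (s (h (h (q))) (f (f (g) (u)) (w (u) (u))))
2. (s (h (h (q))) (f (f (g) (u)) (w (u) (u))))  →  (s (h (h (q))) (f (f (g) (u)) (u)))

normal form = (s (h (h (q))) (f (f (g) (u)) (u)))


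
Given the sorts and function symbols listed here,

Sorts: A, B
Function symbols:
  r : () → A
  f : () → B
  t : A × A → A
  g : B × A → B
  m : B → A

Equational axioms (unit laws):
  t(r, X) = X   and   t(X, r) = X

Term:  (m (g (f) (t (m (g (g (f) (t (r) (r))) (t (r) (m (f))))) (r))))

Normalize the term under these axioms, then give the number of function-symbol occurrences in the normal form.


1. (m (g (f) (t (m (g (g (f) (t (r) (r))) (t (r) (m (f))))) (r))))  →  (m (g (f) (m (g (g (f) (t (r) (r))) (t (r) (m (f)))))))
2. (m (g (f) (m (g (g (f) (t (r) (r))) (t (r) (m (f)))))))  →  (m (g (f) (m (g (g (f) (r)) (t (r) (m (f)))))))
3. (m (g (f) (m (g (g (f) (r)) (t (r) (m (f)))))))  →  (m (g (f) (m (g (g (f) (r)) (m (f))))))
normal form: (m (g (f) (m (g (g (f) (r)) (m (f))))))

size = 10


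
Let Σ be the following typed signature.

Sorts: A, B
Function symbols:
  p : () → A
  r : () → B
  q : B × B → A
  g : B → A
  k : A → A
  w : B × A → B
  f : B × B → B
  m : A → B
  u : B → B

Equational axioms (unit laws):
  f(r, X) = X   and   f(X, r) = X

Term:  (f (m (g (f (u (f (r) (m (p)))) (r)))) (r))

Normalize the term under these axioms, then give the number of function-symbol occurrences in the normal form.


1. (f (m (g (f (u (f (r) (m (p)))) (r)))) (r))  →  (m (g (f (u (f (r) (m (p)))) (r))))
2. (m (g (f (u (f (r) (m (p)))) (r))))  →  (m (g (u (f (r) (m (p))))))
3. (m (g (u (f (r) (m (p))))))  →  (m (g (u (m (p)))))
normal form: (m (g (u (m (p)))))

size = 5


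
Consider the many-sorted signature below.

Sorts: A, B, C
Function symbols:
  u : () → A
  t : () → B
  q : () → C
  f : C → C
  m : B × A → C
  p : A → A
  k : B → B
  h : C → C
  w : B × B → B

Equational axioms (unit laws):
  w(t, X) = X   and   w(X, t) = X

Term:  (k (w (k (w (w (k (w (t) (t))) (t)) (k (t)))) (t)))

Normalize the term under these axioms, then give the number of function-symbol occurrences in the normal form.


1. (k (w (k (w (w (k (w (t) (t))) (t)) (k (t)))) (t)))  →  (k (k (w (w (k (w (t) (t))) (t)) (k (t)))))
2. (k (k (w (w (k (w (t) (t))) (t)) (k (t)))))  →  (k (k (w (k (w (t) (t))) (k (t)))))
3. (k (k (w (k (w (t) (t))) (k (t)))))  →  (k (k (w (k (t)) (k (t)))))
normal form: (k (k (w (k (t)) (k (t)))))

size = 7


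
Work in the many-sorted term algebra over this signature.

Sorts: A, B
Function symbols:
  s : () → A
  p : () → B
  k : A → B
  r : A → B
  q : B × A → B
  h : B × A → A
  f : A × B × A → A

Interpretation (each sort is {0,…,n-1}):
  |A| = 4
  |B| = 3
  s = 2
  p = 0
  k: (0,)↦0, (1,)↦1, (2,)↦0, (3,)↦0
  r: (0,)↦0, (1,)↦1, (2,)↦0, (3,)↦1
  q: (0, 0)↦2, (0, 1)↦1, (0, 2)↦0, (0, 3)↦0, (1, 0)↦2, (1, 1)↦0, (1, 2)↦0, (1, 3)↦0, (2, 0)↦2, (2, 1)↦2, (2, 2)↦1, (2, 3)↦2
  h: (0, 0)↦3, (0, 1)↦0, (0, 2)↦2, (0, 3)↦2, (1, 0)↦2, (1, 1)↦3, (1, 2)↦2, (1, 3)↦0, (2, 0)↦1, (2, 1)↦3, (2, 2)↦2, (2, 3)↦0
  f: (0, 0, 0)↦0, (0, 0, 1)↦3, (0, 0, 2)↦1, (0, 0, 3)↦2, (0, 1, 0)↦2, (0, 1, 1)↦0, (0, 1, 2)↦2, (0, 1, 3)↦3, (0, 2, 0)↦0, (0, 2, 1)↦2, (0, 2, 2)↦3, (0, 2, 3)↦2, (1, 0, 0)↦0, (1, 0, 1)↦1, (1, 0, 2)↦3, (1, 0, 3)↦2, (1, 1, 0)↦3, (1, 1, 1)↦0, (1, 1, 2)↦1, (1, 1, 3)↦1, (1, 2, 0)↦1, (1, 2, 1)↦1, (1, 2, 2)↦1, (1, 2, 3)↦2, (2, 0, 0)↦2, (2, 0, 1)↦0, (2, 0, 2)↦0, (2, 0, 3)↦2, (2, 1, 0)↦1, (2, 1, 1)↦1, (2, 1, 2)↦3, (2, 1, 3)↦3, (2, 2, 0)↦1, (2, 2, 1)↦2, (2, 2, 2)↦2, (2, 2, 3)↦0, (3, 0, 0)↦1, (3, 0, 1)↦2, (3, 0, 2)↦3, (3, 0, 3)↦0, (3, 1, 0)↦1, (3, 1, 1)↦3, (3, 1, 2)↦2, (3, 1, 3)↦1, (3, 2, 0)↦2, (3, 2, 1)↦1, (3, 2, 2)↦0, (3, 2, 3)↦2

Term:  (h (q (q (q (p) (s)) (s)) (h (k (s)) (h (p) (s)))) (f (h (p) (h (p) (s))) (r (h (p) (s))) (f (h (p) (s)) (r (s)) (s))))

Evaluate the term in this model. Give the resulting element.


  p = 0
  s = 2
  (q (p) (s)) = q(0, 2) = 0
  s = 2
  (q (q (p) (s)) (s)) = q(0, 2) = 0
  s = 2
  (k (s)) = k(2,) = 0
  p = 0
  s = 2
  (h (p) (s)) = h(0, 2) = 2
  (h (k (s)) (h (p) (s))) = h(0, 2) = 2
  (q (q (q (p) (s)) (s)) (h (k (s)) (h (p) (s)))) = q(0, 2) = 0
  p = 0
  p = 0
  s = 2
  (h (p) (s)) = h(0, 2) = 2
  (h (p) (h (p) (s))) = h(0, 2) = 2
  p = 0
  s = 2
  (h (p) (s)) = h(0, 2) = 2
  (r (h (p) (s))) = r(2,) = 0
  p = 0
  s = 2
  (h (p) (s)) = h(0, 2) = 2
  s = 2
  (r (s)) = r(2,) = 0
  s = 2
  (f (h (p) (s)) (r (s)) (s)) = f(2, 0, 2) = 0
  (f (h (p) (h (p) (s))) (r (h (p) (s))) (f (h (p) (s)) (r (s)) (s))) = f(2, 0, 0) = 2
  (h (q (q (q (p) (s)) (s)) (h (k (s)) (h (p) (s)))) (f (h (p) (h (p) (s))) (r (h (p) (s))) (f (h (p) (s)) (r (s)) (s)))) = h(0, 2) = 2

value = 2


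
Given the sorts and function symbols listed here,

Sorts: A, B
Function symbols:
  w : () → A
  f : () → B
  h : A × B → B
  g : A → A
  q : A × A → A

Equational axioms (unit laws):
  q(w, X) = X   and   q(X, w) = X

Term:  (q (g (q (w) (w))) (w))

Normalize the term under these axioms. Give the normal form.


1. (q (g (q (w) (w))) (w))  →  (g (q (w) (w)))
2. (g (q (w) (w)))  →  (g (w))

normal form = (g (w))


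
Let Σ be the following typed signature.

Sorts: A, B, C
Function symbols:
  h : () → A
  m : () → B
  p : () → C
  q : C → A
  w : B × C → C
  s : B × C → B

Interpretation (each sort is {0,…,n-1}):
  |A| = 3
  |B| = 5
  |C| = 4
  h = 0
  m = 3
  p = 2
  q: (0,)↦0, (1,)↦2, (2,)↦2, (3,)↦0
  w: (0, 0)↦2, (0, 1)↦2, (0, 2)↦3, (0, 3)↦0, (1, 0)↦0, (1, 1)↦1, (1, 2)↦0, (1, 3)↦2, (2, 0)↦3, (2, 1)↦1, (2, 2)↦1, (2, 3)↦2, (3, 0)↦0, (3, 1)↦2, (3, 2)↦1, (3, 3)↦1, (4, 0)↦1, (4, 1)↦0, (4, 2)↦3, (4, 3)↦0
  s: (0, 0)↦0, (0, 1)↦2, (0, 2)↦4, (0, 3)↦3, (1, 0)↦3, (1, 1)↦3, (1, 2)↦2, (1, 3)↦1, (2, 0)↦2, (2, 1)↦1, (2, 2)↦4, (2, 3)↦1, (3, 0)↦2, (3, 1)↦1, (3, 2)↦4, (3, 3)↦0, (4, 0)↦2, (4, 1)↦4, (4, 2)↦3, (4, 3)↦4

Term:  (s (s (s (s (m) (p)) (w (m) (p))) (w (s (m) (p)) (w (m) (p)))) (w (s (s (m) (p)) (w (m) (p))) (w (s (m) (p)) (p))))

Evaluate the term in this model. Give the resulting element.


  m = 3
  p = 2
  (s (m) (p)) = s(3, 2) = 4
  m = 3
  p = 2
  (w (m) (p)) = w(3, 2) = 1
  (s (s (m) (p)) (w (m) (p))) = s(4, 1) = 4
  m = 3
  p = 2
  (s (m) (p)) = s(3, 2) = 4
  m = 3
  p = 2
  (w (m) (p)) = w(3, 2) = 1
  (w (s (m) (p)) (w (m) (p))) = w(4, 1) = 0
  (s (s (s (m) (p)) (w (m) (p))) (w (s (m) (p)) (w (m) (p)))) = s(4, 0) = 2
  m = 3
  p = 2
  (s (m) (p)) = s(3, 2) = 4
  m = 3
  p = 2
  (w (m) (p)) = w(3, 2) = 1
  (s (s (m) (p)) (w (m) (p))) = s(4, 1) = 4
  m = 3
  p = 2
  (s (m) (p)) = s(3, 2) = 4
  p = 2
  (w (s (m) (p)) (p)) = w(4, 2) = 3
  (w (s (s (m) (p)) (w (m) (p))) (w (s (m) (p)) (p))) = w(4, 3) = 0
  (s (s (s (s (m) (p)) (w (m) (p))) (w (s (m) (p)) (w (m) (p)))) (w (s (s (m) (p)) (w (m) (p))) (w (s (m) (p)) (p)))) = s(2, 0) = 2

value = 2


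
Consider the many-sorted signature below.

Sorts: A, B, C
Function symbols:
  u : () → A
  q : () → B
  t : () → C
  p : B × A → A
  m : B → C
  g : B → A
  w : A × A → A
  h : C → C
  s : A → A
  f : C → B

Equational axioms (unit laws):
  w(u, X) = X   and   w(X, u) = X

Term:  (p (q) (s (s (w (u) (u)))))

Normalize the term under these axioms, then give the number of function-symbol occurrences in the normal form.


1. (p (q) (s (s (w (u) (u)))))  →  (p (q) (s (s (u))))
normal form: (p (q) (s (s (u))))

size = 5


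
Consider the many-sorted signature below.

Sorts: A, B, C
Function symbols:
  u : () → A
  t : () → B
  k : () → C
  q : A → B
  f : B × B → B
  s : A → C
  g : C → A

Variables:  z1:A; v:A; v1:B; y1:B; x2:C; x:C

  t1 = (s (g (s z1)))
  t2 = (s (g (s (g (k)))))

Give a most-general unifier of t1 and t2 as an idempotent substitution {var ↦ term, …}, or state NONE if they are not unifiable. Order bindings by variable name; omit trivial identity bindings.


{z1 ↦ (g (k))}


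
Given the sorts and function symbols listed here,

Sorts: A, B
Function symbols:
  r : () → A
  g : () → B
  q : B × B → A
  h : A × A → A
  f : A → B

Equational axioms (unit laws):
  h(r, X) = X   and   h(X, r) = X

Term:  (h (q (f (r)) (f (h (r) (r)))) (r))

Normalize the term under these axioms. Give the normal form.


1. (h (q (f (r)) (f (h (r) (r)))) (r))  →  (q (f (r)) (f (h (r) (r))))
2. (q (f (r)) (f (h (r) (r))))  →  (q (f (r)) (f (r)))

normal form = (q (f (r)) (f (r)))


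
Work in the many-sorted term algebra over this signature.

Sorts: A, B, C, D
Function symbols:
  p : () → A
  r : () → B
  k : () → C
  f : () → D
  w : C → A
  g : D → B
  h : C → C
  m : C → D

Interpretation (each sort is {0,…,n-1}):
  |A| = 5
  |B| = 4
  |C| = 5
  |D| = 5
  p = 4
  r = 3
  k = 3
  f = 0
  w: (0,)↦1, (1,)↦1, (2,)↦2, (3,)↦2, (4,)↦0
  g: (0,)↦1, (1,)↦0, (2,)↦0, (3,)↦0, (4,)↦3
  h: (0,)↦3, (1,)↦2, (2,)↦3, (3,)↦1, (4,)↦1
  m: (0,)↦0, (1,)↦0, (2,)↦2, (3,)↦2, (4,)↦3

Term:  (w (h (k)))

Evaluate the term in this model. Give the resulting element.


value = 1

  k = 3
  (h (k)) = h(3,) = 1
  (w (h (k))) = w(1,) = 1


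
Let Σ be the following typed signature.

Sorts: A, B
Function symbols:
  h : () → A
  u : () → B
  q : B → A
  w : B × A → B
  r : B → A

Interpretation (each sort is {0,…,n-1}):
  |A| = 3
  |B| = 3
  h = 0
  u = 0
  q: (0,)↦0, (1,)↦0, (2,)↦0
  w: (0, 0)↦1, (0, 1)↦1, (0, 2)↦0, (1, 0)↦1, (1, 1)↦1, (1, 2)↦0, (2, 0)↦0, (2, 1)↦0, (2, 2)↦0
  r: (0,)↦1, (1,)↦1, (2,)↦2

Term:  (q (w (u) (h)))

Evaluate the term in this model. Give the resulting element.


value = 0

  u = 0
  h = 0
  (w (u) (h)) = w(0, 0) = 1
  (q (w (u) (h))) = q(1,) = 0


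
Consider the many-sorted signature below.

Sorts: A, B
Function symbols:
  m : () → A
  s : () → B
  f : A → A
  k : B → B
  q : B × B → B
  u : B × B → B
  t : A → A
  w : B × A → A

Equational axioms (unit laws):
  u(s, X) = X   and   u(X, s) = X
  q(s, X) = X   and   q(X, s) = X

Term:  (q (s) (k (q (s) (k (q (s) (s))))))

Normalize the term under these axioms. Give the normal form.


1. (q (s) (k (q (s) (k (q (s) (s))))))  →  (k (q (s) (k (q (s) (s)))))
2. (k (q (s) (k (q (s) (s)))))  →  (k (k (q (s) (s))))
3. (k (k (q (s) (s))))  →  (k (k (s)))

normal form = (k (k (s)))


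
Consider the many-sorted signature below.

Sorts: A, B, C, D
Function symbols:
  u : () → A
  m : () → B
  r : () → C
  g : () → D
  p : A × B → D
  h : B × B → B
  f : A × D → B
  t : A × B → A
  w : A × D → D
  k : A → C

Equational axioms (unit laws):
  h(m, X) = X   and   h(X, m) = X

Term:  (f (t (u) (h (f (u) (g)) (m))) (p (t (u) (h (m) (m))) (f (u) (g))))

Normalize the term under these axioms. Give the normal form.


1. (f (t (u) (h (f (u) (g)) (m))) (p (t (u) (h (m) (m))) (f (u) (g))))  →  (f (t (u) (f (u) (g))) (p (t (u) (h (m) (m))) (f (u) (g))))
2. (f (t (u) (f (u) (g))) (p (t (u) (h (m) (m))) (f (u) (g))))  →  (f (t (u) (f (u) (g))) (p (t (u) (m)) (f (u) (g))))

normal form = (f (t (u) (f (u) (g))) (p (t (u) (m)) (f (u) (g))))


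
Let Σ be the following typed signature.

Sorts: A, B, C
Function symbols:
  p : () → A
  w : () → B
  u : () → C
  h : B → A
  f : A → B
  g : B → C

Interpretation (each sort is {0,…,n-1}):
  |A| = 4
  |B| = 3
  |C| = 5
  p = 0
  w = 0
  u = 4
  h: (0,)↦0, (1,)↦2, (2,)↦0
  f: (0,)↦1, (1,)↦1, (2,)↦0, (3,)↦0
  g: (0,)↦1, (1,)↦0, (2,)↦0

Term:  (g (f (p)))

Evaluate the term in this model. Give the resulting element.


  p = 0
  (f (p)) = f(0,) = 1
  (g (f (p))) = g(1,) = 0

value = 0


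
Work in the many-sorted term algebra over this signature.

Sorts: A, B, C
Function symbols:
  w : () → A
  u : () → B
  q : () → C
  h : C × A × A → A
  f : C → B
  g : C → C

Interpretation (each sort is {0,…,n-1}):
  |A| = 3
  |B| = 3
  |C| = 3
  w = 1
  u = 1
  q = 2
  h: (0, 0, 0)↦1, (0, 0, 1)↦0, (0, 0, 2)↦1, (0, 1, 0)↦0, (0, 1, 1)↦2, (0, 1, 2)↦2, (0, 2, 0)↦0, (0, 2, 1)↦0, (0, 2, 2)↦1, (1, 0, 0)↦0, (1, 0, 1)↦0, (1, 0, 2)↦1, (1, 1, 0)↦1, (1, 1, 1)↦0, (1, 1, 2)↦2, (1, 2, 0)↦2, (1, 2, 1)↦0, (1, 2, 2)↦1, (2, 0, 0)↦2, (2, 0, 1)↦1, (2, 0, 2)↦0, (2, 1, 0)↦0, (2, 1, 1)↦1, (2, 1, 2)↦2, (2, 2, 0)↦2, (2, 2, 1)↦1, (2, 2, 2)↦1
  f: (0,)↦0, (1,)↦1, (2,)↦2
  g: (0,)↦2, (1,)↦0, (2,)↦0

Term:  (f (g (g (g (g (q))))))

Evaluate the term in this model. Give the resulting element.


  q = 2
  (g (q)) = g(2,) = 0
  (g (g (q))) = g(0,) = 2
  (g (g (g (q)))) = g(2,) = 0
  (g (g (g (g (q))))) = g(0,) = 2
  (f (g (g (g (g (q)))))) = f(2,) = 2

value = 2


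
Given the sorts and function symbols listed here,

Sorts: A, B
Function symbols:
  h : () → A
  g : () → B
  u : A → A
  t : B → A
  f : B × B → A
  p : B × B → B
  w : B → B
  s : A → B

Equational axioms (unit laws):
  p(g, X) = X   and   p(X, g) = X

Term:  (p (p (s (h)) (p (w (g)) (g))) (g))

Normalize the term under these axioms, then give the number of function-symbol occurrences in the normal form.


1. (p (p (s (h)) (p (w (g)) (g))) (g))  →  (p (s (h)) (p (w (g)) (g)))
2. (p (s (h)) (p (w (g)) (g)))  →  (p (s (h)) (w (g)))
normal form: (p (s (h)) (w (g)))

size = 5


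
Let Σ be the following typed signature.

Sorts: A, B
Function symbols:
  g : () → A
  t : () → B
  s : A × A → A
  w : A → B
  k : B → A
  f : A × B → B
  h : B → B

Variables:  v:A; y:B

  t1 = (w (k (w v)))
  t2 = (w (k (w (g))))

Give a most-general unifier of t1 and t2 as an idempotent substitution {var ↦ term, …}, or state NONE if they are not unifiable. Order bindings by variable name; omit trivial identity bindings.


{v ↦ (g)}


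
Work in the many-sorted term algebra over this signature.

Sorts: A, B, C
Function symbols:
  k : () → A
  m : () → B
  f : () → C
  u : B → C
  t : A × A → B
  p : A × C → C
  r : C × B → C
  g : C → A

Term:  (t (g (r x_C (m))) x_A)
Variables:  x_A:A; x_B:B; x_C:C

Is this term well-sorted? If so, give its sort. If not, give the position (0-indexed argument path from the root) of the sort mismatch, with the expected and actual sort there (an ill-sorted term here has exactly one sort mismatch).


well-sorted; sort = B

      x_C : C
      (m) : B
    (r x_C (m)) : C
  (g (r x_C (m))) : A
  x_A : A
(t (g (r x_C (m))) x_A) : B


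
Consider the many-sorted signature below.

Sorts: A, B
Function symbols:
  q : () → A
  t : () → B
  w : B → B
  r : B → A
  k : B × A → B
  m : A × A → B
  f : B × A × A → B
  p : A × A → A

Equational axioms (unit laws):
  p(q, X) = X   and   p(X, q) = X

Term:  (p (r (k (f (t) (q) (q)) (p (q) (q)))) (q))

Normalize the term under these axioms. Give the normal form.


normal form = (r (k (f (t) (q) (q)) (q)))

1. (p (r (k (f (t) (q) (q)) (p (q) (q)))) (q))  →  (r (k (f (t) (q) (q)) (p (q) (q))))
2. (r (k (f (t) (q) (q)) (p (q) (q))))  →  (r (k (f (t) (q) (q)) (q)))


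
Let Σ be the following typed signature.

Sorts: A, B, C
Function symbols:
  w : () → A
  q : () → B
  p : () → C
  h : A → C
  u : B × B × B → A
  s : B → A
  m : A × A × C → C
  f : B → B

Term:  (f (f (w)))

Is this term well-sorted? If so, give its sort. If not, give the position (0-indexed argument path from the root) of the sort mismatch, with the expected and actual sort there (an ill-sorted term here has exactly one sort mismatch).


    (w) : A
  (f (w)) : ✗ arg 0 at [0, 0] has sort A, expected B

ill-sorted at position [0, 0]: expected B, got A


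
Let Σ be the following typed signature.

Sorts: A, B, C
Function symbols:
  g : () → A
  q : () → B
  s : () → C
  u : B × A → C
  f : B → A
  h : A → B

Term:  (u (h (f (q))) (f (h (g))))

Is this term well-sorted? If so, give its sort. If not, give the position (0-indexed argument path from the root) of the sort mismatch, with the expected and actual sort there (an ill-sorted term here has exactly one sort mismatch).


      (q) : B
    (f (q)) : A
  (h (f (q))) : B
      (g) : A
    (h (g)) : B
  (f (h (g))) : A
(u (h (f (q))) (f (h (g)))) : C

well-sorted; sort = C


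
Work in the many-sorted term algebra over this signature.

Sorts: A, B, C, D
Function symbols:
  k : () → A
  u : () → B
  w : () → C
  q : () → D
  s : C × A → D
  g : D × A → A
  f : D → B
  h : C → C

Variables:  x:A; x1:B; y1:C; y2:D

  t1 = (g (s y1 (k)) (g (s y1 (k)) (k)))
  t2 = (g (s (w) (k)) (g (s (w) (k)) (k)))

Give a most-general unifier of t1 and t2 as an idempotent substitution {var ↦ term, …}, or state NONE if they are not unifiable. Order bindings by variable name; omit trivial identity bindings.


{y1 ↦ (w)}


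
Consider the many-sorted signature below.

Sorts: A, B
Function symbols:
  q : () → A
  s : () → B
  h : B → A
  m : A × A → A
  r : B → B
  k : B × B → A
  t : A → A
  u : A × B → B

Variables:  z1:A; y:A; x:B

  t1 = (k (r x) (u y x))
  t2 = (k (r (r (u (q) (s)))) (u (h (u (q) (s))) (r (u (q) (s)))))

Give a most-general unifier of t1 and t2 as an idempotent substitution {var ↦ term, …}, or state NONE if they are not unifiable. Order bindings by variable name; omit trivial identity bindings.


{x ↦ (r (u (q) (s))), y ↦ (h (u (q) (s)))}


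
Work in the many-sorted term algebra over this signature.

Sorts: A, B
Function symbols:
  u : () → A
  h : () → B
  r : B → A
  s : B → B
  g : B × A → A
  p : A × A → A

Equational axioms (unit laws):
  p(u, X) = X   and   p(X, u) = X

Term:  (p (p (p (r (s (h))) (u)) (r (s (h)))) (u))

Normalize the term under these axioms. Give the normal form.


normal form = (p (r (s (h))) (r (s (h))))

1. (p (p (p (r (s (h))) (u)) (r (s (h)))) (u))  →  (p (p (r (s (h))) (u)) (r (s (h))))
2. (p (p (r (s (h))) (u)) (r (s (h))))  →  (p (r (s (h))) (r (s (h))))


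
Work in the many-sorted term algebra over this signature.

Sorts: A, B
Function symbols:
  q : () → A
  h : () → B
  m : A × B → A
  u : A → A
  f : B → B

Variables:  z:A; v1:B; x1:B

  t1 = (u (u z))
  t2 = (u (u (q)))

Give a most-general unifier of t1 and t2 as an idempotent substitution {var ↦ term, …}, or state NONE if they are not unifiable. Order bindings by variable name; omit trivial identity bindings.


{z ↦ (q)}


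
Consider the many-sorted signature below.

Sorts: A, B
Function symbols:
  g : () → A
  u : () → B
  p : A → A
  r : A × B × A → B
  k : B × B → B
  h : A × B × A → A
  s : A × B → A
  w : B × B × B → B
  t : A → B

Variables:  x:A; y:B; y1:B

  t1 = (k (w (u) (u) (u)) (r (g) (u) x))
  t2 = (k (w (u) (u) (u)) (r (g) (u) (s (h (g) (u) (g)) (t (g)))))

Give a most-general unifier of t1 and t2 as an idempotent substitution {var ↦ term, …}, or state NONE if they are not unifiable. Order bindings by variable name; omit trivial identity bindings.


{x ↦ (s (h (g) (u) (g)) (t (g)))}


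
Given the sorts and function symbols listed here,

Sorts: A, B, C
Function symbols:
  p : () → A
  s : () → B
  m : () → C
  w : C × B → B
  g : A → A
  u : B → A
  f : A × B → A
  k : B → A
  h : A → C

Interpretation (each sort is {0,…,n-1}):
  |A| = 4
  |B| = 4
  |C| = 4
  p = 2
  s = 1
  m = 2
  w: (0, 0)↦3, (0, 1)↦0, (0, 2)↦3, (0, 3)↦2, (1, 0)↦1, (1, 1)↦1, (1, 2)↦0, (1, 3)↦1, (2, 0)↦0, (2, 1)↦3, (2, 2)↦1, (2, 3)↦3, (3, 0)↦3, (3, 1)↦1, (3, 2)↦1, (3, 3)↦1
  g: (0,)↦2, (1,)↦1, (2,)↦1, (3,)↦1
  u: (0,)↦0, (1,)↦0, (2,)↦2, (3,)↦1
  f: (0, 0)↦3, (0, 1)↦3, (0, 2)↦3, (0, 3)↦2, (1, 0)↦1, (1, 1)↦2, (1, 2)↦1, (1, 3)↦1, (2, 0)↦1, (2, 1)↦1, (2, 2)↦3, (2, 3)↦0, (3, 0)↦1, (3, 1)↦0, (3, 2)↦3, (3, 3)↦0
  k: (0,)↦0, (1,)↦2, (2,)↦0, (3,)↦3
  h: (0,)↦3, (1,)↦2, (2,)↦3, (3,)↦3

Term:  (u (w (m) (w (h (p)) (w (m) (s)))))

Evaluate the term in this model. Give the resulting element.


  m = 2
  p = 2
  (h (p)) = h(2,) = 3
  m = 2
  s = 1
  (w (m) (s)) = w(2, 1) = 3
  (w (h (p)) (w (m) (s))) = w(3, 3) = 1
  (w (m) (w (h (p)) (w (m) (s)))) = w(2, 1) = 3
  (u (w (m) (w (h (p)) (w (m) (s))))) = u(3,) = 1

value = 1


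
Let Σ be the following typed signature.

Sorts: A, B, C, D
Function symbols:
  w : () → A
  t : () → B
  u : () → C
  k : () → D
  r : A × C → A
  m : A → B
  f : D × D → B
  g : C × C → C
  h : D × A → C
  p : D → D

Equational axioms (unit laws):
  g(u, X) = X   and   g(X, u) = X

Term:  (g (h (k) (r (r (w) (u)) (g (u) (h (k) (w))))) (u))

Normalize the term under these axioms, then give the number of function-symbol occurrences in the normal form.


size = 9

1. (g (h (k) (r (r (w) (u)) (g (u) (h (k) (w))))) (u))  →  (h (k) (r (r (w) (u)) (g (u) (h (k) (w)))))
2. (h (k) (r (r (w) (u)) (g (u) (h (k) (w)))))  →  (h (k) (r (r (w) (u)) (h (k) (w))))
normal form: (h (k) (r (r (w) (u)) (h (k) (w))))


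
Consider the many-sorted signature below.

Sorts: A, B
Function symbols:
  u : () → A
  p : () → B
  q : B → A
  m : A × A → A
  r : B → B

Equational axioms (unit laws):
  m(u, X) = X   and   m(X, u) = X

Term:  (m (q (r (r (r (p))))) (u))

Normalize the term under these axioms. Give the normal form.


1. (m (q (r (r (r (p))))) (u))  →  (q (r (r (r (p)))))

normal form = (q (r (r (r (p)))))


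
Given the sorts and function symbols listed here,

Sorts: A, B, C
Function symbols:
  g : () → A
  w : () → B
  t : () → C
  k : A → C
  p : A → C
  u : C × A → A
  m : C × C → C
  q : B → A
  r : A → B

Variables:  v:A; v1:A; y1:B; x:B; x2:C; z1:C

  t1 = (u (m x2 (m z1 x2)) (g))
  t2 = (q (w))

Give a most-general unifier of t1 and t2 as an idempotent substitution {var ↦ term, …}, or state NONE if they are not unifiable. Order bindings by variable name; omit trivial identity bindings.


head clash or occurs-check failure — not unifiable

NONE (not unifiable)


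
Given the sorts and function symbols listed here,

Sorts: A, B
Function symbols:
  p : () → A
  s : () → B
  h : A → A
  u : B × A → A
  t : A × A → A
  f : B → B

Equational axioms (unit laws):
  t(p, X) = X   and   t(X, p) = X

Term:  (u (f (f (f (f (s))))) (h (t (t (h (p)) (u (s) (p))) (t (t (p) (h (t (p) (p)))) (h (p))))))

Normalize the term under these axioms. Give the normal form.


1. (u (f (f (f (f (s))))) (h (t (t (h (p)) (u (s) (p))) (t (t (p) (h (t (p) (p)))) (h (p))))))  →  (u (f (f (f (f (s))))) (h (t (t (h (p)) (u (s) (p))) (t (h (t (p) (p))) (h (p))))))
2. (u (f (f (f (f (s))))) (h (t (t (h (p)) (u (s) (p))) (t (h (t (p) (p))) (h (p))))))  →  (u (f (f (f (f (s))))) (h (t (t (h (p)) (u (s) (p))) (t (h (p)) (h (p))))))

normal form = (u (f (f (f (f (s))))) (h (t (t (h (p)) (u (s) (p))) (t (h (p)) (h (p))))))


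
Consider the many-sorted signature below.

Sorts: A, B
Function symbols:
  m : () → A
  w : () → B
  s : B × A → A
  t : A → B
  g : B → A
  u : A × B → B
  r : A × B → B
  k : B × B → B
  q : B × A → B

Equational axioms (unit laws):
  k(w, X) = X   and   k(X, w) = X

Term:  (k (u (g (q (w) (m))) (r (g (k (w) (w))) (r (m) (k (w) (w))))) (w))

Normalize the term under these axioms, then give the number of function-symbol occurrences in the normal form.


size = 11

1. (k (u (g (q (w) (m))) (r (g (k (w) (w))) (r (m) (k (w) (w))))) (w))  →  (u (g (q (w) (m))) (r (g (k (w) (w))) (r (m) (k (w) (w)))))
2. (u (g (q (w) (m))) (r (g (k (w) (w))) (r (m) (k (w) (w)))))  →  (u (g (q (w) (m))) (r (g (w)) (r (m) (k (w) (w)))))
3. (u (g (q (w) (m))) (r (g (w)) (r (m) (k (w) (w)))))  →  (u (g (q (w) (m))) (r (g (w)) (r (m) (w))))
normal form: (u (g (q (w) (m))) (r (g (w)) (r (m) (w))))


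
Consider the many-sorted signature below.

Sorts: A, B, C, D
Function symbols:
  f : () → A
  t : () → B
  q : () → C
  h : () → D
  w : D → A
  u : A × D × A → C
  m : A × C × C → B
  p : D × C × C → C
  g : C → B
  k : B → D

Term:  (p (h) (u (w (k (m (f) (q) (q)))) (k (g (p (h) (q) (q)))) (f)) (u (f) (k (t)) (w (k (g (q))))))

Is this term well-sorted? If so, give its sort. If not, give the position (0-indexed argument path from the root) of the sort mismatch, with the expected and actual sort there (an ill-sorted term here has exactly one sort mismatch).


  (h) : D
          (f) : A
          (q) : C
          (q) : C
        (m (f) (q) (q)) : B
      (k (m (f) (q) (q))) : D
    (w (k (m (f) (q) (q)))) : A
          (h) : D
          (q) : C
          (q) : C
        (p (h) (q) (q)) : C
      (g (p (h) (q) (q))) : B
    (k (g (p (h) (q) (q)))) : D
    (f) : A
  (u (w (k (m (f) (q) (q)))) (k (g (p (h) (q) (q)))) (f)) : C
    (f) : A
      (t) : B
    (k (t)) : D
          (q) : C
        (g (q)) : B
      (k (g (q))) : D
    (w (k (g (q)))) : A
  (u (f) (k (t)) (w (k (g (q))))) : C
(p (h) (u (w (k (m (f) (q) (q)))) (k (g (p (h) (q) (q)))) (f)) (u (f) (k (t)) (w (k (g (q)))))) : C

well-sorted; sort = C


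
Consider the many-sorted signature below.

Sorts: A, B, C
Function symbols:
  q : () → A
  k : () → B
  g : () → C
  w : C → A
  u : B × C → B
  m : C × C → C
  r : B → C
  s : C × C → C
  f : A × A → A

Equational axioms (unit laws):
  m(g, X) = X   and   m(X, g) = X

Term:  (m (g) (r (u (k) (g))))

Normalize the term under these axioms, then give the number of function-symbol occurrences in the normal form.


1. (m (g) (r (u (k) (g))))  →  (r (u (k) (g)))
normal form: (r (u (k) (g)))

size = 4


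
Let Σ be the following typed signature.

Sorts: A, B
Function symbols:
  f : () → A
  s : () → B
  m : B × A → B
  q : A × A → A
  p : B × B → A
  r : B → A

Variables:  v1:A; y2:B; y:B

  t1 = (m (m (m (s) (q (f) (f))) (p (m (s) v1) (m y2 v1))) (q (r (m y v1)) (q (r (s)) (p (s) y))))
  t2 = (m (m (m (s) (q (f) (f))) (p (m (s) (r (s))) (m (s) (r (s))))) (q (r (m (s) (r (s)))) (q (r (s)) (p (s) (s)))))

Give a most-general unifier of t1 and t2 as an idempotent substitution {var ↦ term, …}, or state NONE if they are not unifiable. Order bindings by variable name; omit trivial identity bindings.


{v1 ↦ (r (s)), y ↦ (s), y2 ↦ (s)}


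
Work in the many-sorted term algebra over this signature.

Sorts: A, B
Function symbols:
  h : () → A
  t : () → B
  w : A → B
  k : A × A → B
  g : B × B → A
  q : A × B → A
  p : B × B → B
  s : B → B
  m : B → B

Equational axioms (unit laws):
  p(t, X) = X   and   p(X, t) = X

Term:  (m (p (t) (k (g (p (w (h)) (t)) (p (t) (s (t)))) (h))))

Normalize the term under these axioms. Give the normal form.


1. (m (p (t) (k (g (p (w (h)) (t)) (p (t) (s (t)))) (h))))  →  (m (k (g (p (w (h)) (t)) (p (t) (s (t)))) (h)))
2. (m (k (g (p (w (h)) (t)) (p (t) (s (t)))) (h)))  →  (m (k (g (w (h)) (p (t) (s (t)))) (h)))
3. (m (k (g (w (h)) (p (t) (s (t)))) (h)))  →  (m (k (g (w (h)) (s (t))) (h)))

normal form = (m (k (g (w (h)) (s (t))) (h)))


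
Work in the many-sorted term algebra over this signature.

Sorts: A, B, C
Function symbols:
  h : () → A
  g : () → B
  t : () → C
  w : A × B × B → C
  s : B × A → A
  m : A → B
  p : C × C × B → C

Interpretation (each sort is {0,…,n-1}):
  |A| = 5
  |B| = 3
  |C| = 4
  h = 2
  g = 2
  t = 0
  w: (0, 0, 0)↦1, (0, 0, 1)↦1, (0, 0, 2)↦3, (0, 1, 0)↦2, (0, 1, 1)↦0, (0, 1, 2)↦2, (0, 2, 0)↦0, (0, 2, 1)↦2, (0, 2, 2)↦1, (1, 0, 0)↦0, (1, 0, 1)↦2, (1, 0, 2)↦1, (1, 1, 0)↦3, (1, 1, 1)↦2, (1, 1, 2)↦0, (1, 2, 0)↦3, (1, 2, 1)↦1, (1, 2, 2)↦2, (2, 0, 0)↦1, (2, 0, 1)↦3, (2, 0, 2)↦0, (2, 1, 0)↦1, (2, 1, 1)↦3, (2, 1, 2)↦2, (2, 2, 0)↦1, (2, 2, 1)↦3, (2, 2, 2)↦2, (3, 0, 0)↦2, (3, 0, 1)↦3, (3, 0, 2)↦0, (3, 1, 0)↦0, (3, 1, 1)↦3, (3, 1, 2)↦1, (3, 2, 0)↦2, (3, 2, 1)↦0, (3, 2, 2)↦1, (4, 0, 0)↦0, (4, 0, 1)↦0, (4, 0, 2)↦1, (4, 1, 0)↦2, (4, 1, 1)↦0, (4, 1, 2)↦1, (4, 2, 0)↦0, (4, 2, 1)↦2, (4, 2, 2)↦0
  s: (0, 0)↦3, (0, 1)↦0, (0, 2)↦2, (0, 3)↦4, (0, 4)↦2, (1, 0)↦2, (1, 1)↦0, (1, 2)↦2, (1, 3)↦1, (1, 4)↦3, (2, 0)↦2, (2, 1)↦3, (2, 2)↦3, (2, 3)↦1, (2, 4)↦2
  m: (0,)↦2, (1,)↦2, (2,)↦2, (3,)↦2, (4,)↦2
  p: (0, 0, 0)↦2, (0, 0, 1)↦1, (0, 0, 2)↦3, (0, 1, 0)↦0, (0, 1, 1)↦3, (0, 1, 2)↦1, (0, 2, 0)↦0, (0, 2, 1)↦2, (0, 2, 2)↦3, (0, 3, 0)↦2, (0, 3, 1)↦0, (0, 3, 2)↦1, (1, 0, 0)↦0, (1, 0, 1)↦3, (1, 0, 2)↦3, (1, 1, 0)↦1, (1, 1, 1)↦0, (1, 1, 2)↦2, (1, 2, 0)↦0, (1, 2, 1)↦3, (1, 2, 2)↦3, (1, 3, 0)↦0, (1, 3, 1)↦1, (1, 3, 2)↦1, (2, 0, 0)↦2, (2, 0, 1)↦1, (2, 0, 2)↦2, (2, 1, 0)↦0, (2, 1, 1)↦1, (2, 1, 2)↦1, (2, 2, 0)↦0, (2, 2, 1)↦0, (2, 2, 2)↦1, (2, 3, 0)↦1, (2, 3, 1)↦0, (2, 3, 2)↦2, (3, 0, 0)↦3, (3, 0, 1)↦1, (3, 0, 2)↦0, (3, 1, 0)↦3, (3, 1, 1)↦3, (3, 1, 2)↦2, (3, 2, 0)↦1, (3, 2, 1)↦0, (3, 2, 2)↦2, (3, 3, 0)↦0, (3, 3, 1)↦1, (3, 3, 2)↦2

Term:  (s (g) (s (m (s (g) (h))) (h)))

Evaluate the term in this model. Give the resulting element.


value = 1

  g = 2
  g = 2
  h = 2
  (s (g) (h)) = s(2, 2) = 3
  (m (s (g) (h))) = m(3,) = 2
  h = 2
  (s (m (s (g) (h))) (h)) = s(2, 2) = 3
  (s (g) (s (m (s (g) (h))) (h))) = s(2, 3) = 1


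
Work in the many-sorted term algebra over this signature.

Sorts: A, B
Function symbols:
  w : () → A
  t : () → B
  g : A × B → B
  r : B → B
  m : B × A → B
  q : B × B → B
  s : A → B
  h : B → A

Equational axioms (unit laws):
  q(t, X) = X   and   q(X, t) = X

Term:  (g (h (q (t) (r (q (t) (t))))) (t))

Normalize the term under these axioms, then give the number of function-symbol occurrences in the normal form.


size = 5

1. (g (h (q (t) (r (q (t) (t))))) (t))  →  (g (h (r (q (t) (t)))) (t))
2. (g (h (r (q (t) (t)))) (t))  →  (g (h (r (t))) (t))
normal form: (g (h (r (t))) (t))


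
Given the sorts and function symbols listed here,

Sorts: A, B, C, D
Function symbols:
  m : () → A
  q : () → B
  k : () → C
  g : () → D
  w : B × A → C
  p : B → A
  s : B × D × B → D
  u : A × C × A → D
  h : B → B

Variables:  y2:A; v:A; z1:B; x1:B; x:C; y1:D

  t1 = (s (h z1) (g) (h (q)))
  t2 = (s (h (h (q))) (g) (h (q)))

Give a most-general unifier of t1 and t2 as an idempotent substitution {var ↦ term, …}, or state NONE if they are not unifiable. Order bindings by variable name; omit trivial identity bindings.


{z1 ↦ (h (q))}


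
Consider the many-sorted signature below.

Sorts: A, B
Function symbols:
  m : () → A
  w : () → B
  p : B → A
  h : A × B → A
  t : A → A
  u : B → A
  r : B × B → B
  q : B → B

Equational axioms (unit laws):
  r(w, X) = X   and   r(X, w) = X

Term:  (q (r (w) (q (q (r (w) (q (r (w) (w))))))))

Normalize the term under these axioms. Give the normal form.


normal form = (q (q (q (q (w)))))

1. (q (r (w) (q (q (r (w) (q (r (w) (w))))))))  →  (q (q (q (r (w) (q (r (w) (w)))))))
2. (q (q (q (r (w) (q (r (w) (w)))))))  →  (q (q (q (q (r (w) (w))))))
3. (q (q (q (q (r (w) (w))))))  →  (q (q (q (q (w)))))


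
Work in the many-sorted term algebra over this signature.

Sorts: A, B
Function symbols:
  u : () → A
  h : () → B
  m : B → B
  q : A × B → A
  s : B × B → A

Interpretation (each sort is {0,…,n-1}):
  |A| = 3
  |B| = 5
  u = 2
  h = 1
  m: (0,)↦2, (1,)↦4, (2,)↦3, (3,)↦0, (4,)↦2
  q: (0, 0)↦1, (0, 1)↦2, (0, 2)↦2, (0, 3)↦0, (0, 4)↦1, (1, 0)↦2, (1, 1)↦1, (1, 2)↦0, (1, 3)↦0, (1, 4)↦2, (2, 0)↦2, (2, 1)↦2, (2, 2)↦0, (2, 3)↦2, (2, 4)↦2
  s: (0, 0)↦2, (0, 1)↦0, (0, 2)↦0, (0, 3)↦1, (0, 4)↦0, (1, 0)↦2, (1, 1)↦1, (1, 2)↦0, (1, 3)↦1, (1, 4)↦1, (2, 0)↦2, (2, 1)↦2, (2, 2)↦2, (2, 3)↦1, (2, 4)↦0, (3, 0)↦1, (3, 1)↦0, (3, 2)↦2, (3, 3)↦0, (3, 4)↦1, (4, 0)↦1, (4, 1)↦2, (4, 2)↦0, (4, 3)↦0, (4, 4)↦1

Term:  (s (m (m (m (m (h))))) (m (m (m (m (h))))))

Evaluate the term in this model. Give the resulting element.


  h = 1
  (m (h)) = m(1,) = 4
  (m (m (h))) = m(4,) = 2
  (m (m (m (h)))) = m(2,) = 3
  (m (m (m (m (h))))) = m(3,) = 0
  h = 1
  (m (h)) = m(1,) = 4
  (m (m (h))) = m(4,) = 2
  (m (m (m (h)))) = m(2,) = 3
  (m (m (m (m (h))))) = m(3,) = 0
  (s (m (m (m (m (h))))) (m (m (m (m (h)))))) = s(0, 0) = 2

value = 2


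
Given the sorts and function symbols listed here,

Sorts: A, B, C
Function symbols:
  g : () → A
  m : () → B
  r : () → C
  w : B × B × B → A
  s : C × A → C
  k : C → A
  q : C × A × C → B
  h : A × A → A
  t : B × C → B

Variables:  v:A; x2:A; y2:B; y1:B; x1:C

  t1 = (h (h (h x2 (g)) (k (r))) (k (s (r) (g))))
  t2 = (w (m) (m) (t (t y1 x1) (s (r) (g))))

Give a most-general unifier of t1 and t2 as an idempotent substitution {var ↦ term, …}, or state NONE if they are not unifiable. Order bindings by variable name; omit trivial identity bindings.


NONE (not unifiable)

head clash or occurs-check failure — not unifiable


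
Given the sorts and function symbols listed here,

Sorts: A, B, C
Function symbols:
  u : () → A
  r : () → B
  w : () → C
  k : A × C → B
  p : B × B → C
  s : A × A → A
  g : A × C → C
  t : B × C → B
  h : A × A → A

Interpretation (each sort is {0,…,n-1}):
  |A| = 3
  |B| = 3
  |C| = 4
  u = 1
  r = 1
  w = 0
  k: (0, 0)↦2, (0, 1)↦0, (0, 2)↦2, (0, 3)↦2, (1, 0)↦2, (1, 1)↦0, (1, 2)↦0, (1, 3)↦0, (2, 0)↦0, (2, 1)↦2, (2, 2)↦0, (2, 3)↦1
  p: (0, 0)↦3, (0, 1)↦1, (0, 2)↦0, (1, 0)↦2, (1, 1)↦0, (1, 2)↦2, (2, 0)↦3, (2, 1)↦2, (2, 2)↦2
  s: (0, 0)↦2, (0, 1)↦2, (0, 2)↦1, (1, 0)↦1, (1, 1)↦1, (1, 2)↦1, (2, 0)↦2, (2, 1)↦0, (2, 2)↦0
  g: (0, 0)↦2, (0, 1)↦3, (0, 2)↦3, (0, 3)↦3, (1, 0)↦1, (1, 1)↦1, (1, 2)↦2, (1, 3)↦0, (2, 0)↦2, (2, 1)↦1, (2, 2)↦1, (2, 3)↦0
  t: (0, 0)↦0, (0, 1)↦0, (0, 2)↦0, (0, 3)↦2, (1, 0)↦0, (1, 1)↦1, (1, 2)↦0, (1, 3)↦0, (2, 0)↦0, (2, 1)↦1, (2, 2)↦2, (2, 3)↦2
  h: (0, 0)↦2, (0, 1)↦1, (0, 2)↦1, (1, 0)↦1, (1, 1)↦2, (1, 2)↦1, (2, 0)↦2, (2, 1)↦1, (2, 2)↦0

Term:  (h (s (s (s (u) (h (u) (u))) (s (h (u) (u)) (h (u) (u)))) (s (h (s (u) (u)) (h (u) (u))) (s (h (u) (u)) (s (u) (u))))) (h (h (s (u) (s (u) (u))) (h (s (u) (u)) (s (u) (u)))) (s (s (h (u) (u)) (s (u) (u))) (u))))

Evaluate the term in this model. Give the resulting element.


value = 2

  u = 1
  u = 1
  u = 1
  (h (u) (u)) = h(1, 1) = 2
  (s (u) (h (u) (u))) = s(1, 2) = 1
  u = 1
  u = 1
  (h (u) (u)) = h(1, 1) = 2
  u = 1
  u = 1
  (h (u) (u)) = h(1, 1) = 2
  (s (h (u) (u)) (h (u) (u))) = s(2, 2) = 0
  (s (s (u) (h (u) (u))) (s (h (u) (u)) (h (u) (u)))) = s(1, 0) = 1
  u = 1
  u = 1
  (s (u) (u)) = s(1, 1) = 1
  u = 1
  u = 1
  (h (u) (u)) = h(1, 1) = 2
  (h (s (u) (u)) (h (u) (u))) = h(1, 2) = 1
  u = 1
  u = 1
  (h (u) (u)) = h(1, 1) = 2
  u = 1
  u = 1
  (s (u) (u)) = s(1, 1) = 1
  (s (h (u) (u)) (s (u) (u))) = s(2, 1) = 0
  (s (h (s (u) (u)) (h (u) (u))) (s (h (u) (u)) (s (u) (u)))) = s(1, 0) = 1
  (s (s (s (u) (h (u) (u))) (s (h (u) (u)) (h (u) (u)))) (s (h (s (u) (u)) (h (u) (u))) (s (h (u) (u)) (s (u) (u))))) = s(1, 1) = 1
  u = 1
  u = 1
  u = 1
  (s (u) (u)) = s(1, 1) = 1
  (s (u) (s (u) (u))) = s(1, 1) = 1
  u = 1
  u = 1
  (s (u) (u)) = s(1, 1) = 1
  u = 1
  u = 1
  (s (u) (u)) = s(1, 1) = 1
  (h (s (u) (u)) (s (u) (u))) = h(1, 1) = 2
  (h (s (u) (s (u) (u))) (h (s (u) (u)) (s (u) (u)))) = h(1, 2) = 1
  u = 1
  u = 1
  (h (u) (u)) = h(1, 1) = 2
  u = 1
  u = 1
  (s (u) (u)) = s(1, 1) = 1
  (s (h (u) (u)) (s (u) (u))) = s(2, 1) = 0
  u = 1
  (s (s (h (u) (u)) (s (u) (u))) (u)) = s(0, 1) = 2
  (h (h (s (u) (s (u) (u))) (h (s (u) (u)) (s (u) (u)))) (s (s (h (u) (u)) (s (u) (u))) (u))) = h(1, 2) = 1
  (h (s (s (s (u) (h (u) (u))) (s (h (u) (u)) (h (u) (u)))) (s (h (s (u) (u)) (h (u) (u))) (s (h (u) (u)) (s (u) (u))))) (h (h (s (u) (s (u) (u))) (h (s (u) (u)) (s (u) (u)))) (s (s (h (u) (u)) (s (u) (u))) (u)))) = h(1, 1) = 2
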